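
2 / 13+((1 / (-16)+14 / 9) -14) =-12.35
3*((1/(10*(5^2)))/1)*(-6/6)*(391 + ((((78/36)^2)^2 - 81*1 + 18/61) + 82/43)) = -1136217679/283284000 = -4.01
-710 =-710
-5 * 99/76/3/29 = -165/2204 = -0.07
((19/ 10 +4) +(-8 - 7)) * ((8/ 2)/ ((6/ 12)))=-364/ 5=-72.80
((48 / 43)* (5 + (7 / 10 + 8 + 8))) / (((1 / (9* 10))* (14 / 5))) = 33480 / 43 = 778.60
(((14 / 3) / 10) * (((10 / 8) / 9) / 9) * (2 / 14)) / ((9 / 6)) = 1 / 1458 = 0.00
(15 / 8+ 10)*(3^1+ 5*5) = 665 / 2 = 332.50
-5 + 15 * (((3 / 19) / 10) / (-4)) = -769 / 152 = -5.06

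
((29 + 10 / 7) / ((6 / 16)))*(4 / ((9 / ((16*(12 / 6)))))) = 1154.03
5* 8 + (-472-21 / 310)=-133941 / 310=-432.07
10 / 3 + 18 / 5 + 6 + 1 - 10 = 59 / 15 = 3.93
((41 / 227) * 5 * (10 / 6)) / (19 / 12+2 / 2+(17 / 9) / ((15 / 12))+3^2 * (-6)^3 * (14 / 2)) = -61500 / 555855581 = -0.00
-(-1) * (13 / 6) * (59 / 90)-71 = -37573 / 540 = -69.58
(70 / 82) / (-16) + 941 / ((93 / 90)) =18517795 / 20336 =910.59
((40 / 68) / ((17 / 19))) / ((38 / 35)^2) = 6125 / 10982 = 0.56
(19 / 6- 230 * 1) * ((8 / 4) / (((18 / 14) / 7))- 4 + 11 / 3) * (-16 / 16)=129295 / 54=2394.35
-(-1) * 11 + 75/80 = 191/16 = 11.94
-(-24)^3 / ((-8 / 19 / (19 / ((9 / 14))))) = -970368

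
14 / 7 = 2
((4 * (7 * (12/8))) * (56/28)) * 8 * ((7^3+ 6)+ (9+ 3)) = 242592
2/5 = 0.40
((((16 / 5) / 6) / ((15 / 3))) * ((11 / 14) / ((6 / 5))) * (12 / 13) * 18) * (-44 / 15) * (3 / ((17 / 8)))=-185856 / 38675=-4.81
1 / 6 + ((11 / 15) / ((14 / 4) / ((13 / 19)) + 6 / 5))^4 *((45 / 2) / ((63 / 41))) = 87240180020989 / 515211659818254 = 0.17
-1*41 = -41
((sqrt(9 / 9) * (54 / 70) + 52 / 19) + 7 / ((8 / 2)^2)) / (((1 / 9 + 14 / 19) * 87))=0.05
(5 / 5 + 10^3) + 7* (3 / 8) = 8029 / 8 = 1003.62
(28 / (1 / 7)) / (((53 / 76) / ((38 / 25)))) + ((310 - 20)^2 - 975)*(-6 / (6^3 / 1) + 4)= 15770487103 / 47700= 330618.18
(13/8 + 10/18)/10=157/720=0.22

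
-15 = -15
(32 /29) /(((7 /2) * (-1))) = -0.32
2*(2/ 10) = 2/ 5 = 0.40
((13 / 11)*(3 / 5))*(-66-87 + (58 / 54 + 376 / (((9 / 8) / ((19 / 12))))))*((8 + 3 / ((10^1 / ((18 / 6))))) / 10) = 238.08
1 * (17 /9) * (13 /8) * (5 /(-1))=-1105 /72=-15.35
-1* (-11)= 11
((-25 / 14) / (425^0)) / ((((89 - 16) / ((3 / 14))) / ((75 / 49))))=-5625 / 701092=-0.01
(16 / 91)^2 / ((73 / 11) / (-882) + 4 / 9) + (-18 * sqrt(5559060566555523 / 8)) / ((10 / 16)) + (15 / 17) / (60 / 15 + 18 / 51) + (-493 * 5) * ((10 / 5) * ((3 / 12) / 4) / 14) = -1549681956 * sqrt(6) / 5 - 7169624627 / 329858256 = -759186032.90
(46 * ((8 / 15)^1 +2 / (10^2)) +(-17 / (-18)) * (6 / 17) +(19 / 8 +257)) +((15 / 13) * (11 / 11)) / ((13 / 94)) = 29761393 / 101400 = 293.50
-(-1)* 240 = 240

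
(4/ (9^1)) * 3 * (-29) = -116/ 3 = -38.67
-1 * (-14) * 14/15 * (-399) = -5213.60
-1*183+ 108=-75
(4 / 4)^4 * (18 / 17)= 18 / 17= 1.06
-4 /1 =-4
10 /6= 5 /3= 1.67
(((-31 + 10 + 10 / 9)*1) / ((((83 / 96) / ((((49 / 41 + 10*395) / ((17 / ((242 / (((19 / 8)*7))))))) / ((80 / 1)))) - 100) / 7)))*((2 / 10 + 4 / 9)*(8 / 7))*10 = 52097717191168 / 5079768322095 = 10.26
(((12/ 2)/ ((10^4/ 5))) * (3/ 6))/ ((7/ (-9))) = -27/ 14000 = -0.00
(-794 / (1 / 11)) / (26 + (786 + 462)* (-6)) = 1.17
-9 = -9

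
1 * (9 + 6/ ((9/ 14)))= 55/ 3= 18.33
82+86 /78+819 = 35182 /39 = 902.10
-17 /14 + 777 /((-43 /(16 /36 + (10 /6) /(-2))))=5249 /903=5.81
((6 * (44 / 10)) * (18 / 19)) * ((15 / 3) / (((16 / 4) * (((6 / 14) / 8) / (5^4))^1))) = 6930000 / 19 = 364736.84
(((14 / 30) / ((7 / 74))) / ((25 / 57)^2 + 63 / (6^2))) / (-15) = -106856 / 631075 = -0.17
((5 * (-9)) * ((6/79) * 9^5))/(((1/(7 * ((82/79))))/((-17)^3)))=44960897080260/6241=7204117461.99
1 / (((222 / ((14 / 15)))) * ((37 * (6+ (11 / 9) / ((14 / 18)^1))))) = 49 / 3265065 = 0.00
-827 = -827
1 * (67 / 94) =67 / 94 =0.71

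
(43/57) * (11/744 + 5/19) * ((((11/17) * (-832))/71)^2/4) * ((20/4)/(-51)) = -2211070209920/7483351095981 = -0.30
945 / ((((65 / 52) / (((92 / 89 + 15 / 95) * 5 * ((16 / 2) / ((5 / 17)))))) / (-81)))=-16781113440 / 1691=-9923780.86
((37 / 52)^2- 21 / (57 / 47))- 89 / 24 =-3162373 / 154128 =-20.52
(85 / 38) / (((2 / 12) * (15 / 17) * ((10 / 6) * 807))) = 289 / 25555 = 0.01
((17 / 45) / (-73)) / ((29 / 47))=-799 / 95265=-0.01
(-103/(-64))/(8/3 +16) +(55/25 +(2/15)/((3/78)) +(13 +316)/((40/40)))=3599263/10752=334.75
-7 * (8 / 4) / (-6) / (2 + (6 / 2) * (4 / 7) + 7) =49 / 225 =0.22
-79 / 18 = -4.39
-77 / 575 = -0.13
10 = 10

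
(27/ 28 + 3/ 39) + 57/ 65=3491/ 1820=1.92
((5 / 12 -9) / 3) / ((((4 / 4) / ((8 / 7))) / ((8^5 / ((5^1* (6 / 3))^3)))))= -843776 / 7875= -107.15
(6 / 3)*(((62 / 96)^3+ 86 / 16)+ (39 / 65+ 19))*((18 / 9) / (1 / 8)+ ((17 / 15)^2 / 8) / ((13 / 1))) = 5230332835259 / 6469632000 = 808.44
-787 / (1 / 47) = -36989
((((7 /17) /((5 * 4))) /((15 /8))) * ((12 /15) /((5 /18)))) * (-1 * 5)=-336 /2125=-0.16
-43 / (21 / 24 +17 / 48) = -2064 / 59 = -34.98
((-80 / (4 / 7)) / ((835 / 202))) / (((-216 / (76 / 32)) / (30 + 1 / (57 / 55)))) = 1247855 / 108216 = 11.53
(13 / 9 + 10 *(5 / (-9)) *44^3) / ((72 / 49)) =-23188907 / 72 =-322068.15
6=6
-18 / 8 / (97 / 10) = -45 / 194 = -0.23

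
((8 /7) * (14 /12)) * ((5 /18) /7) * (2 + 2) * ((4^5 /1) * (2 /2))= 40960 /189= 216.72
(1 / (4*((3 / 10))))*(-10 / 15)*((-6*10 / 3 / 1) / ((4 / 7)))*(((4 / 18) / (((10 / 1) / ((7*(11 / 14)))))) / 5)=77 / 162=0.48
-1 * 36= -36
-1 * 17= -17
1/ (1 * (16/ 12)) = 3/ 4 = 0.75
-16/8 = -2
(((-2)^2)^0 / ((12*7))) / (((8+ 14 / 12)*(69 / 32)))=16 / 26565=0.00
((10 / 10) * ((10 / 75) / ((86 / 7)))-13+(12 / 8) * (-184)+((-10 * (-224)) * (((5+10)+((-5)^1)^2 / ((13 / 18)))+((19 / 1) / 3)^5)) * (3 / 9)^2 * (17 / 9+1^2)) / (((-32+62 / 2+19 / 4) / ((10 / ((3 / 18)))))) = 117790572.89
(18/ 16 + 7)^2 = 4225/ 64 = 66.02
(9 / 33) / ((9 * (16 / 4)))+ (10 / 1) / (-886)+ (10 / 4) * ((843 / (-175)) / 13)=-24746369 / 26606580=-0.93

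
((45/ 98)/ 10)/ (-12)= -3/ 784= -0.00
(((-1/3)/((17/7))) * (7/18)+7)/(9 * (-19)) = -6377/156978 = -0.04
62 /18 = 31 /9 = 3.44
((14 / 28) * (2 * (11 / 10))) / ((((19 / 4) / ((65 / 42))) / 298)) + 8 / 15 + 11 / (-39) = 2776427 / 25935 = 107.05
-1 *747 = -747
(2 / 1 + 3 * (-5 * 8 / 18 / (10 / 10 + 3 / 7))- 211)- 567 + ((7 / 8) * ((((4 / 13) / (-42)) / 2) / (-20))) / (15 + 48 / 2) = -189983039 / 243360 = -780.67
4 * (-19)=-76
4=4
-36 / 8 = -9 / 2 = -4.50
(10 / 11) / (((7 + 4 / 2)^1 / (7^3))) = 3430 / 99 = 34.65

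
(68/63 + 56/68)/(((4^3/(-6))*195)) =-1019/1113840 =-0.00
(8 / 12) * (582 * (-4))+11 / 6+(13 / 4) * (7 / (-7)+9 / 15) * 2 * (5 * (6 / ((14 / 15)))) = -68617 / 42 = -1633.74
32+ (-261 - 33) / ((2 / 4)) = -556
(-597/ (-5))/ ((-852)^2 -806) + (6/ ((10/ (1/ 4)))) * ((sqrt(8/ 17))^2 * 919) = 3998200521/ 61633330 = 64.87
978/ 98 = 489/ 49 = 9.98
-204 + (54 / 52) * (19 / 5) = -200.05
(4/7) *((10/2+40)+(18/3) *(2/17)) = 444/17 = 26.12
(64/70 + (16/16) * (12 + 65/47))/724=0.02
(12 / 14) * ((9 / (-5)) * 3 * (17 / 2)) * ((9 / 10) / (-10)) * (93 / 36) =128061 / 14000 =9.15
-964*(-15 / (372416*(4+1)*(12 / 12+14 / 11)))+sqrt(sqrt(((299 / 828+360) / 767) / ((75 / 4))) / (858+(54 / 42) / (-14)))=723 / 211600+7*1681599179^(1 / 4)*sqrt(190)*3^(3 / 4) / 3278925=0.02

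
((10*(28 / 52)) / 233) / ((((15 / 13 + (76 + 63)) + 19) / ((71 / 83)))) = 4970 / 40012391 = 0.00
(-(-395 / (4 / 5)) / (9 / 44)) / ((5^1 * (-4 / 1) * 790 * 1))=-0.15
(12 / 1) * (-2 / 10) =-12 / 5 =-2.40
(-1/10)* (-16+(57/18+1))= 71/60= 1.18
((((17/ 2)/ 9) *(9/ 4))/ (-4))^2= 289/ 1024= 0.28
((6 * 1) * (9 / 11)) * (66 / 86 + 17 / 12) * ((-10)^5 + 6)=-1072134.40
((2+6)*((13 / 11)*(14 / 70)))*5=9.45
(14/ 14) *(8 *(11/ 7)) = 88/ 7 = 12.57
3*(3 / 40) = 9 / 40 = 0.22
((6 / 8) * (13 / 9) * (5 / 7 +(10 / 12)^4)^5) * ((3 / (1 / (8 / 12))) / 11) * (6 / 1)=1959261891111681446875 / 675939603923522813952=2.90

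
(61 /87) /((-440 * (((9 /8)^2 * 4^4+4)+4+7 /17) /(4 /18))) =-1037 /973441260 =-0.00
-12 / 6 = -2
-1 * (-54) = 54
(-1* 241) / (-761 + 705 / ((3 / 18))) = -241 / 3469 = -0.07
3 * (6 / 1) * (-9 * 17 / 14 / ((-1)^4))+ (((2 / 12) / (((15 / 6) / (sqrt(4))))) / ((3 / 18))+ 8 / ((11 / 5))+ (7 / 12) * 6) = -145359 / 770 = -188.78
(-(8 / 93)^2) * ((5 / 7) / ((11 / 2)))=-640 / 665973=-0.00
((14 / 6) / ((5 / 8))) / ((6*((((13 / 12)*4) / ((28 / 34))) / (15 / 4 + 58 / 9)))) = 35966 / 29835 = 1.21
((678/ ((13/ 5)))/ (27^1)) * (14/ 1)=15820/ 117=135.21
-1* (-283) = 283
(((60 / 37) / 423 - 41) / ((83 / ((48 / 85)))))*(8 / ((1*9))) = -1610368 / 6495165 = -0.25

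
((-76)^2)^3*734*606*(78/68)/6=278569521848537088/17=16386442461678652.24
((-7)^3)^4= 13841287201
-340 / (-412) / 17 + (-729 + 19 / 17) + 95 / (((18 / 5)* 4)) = -90927739 / 126072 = -721.24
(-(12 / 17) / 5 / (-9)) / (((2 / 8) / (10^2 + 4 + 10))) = 608 / 85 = 7.15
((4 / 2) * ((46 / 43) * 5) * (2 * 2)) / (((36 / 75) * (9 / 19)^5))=28475138500 / 7617321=3738.21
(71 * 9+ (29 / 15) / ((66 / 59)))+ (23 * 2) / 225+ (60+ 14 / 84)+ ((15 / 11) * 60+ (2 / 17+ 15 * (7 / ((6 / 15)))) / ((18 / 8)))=37852207 / 42075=899.64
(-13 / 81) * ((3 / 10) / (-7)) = 13 / 1890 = 0.01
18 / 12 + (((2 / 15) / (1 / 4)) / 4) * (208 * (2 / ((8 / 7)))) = 1501 / 30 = 50.03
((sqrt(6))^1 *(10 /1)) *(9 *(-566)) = -50940 *sqrt(6) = -124777.01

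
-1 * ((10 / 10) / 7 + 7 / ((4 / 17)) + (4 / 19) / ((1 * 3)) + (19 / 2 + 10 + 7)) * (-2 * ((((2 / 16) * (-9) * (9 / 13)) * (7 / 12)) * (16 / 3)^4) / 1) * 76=-369111040 / 117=-3154795.21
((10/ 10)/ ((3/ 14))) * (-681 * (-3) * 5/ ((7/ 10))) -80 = 68020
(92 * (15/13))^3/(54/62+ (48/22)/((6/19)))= 153753.26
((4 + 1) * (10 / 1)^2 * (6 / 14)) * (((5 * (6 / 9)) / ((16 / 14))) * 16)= 10000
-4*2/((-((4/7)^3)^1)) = 343/8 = 42.88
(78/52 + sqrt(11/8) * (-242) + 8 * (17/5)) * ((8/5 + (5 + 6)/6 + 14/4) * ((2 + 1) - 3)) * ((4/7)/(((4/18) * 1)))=0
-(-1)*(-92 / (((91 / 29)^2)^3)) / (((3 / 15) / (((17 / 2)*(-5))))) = 11628795925550 / 567869252041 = 20.48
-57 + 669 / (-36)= -907 / 12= -75.58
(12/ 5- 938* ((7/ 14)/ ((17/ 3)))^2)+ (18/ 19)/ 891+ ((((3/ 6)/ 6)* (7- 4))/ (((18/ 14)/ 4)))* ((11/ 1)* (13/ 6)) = 111184339/ 8154135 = 13.64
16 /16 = 1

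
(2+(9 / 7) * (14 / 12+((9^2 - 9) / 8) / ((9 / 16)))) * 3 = 1011 / 14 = 72.21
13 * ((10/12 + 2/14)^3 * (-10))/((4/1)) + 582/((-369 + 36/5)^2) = -180964409065/5986458576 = -30.23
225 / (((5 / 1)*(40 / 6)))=27 / 4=6.75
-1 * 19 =-19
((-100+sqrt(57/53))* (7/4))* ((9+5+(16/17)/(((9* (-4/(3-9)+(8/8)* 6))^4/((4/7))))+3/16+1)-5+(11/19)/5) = -18869547451/10465200+18869547451* sqrt(3021)/55465560000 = -1784.38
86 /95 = 0.91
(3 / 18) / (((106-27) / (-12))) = -2 / 79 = -0.03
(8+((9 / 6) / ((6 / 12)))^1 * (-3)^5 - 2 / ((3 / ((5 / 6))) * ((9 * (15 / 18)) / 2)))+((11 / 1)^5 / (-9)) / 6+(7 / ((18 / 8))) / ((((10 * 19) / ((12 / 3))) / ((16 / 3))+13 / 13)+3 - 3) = -63392405 / 17118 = -3703.26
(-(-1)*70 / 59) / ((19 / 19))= 70 / 59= 1.19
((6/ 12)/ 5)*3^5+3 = 273/ 10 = 27.30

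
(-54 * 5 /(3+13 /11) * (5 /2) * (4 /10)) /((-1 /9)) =13365 /23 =581.09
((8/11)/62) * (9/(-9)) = -4/341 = -0.01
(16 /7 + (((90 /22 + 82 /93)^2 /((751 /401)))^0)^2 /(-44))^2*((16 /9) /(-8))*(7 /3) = -2.66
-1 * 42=-42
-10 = -10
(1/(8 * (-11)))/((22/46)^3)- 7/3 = -856397/351384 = -2.44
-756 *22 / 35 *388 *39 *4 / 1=-143814528 / 5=-28762905.60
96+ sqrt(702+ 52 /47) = sqrt(1553162) /47+ 96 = 122.52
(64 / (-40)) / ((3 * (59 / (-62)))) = 0.56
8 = 8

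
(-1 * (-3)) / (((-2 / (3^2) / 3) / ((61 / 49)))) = -4941 / 98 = -50.42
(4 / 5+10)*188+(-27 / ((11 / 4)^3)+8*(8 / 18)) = 121746008 / 59895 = 2032.66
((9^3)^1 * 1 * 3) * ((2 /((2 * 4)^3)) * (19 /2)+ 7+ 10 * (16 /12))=22809681 /512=44550.16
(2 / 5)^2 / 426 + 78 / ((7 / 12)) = 4984214 / 37275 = 133.71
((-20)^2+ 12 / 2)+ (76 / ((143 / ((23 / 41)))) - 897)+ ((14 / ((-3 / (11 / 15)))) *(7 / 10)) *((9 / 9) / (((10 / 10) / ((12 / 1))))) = -228414503 / 439725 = -519.45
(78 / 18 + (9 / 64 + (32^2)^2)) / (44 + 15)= 201327451 / 11328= 17772.55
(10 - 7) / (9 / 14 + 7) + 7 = 791 / 107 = 7.39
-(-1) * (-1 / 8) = -1 / 8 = -0.12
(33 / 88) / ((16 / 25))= 75 / 128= 0.59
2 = 2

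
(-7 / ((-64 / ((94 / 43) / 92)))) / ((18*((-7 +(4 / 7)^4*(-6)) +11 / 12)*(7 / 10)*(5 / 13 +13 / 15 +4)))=-7335055 / 1255500972032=-0.00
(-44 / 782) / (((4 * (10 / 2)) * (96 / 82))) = -451 / 187680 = -0.00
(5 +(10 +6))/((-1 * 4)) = -21/4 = -5.25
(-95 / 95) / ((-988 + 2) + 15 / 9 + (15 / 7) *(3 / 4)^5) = 21504 / 21156169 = 0.00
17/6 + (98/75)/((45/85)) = 7157/1350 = 5.30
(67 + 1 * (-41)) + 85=111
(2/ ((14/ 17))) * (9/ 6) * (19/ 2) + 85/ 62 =31229/ 868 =35.98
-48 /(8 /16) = -96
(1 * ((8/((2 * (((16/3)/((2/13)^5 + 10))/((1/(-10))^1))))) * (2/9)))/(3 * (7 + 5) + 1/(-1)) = -618827/129952550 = -0.00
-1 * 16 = -16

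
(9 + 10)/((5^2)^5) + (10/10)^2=9765644/9765625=1.00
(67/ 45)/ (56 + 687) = 67/ 33435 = 0.00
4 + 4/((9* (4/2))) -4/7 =230/63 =3.65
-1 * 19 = -19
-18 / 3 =-6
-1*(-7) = 7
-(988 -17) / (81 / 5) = -4855 / 81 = -59.94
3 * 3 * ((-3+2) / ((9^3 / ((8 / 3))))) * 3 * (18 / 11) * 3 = -16 / 33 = -0.48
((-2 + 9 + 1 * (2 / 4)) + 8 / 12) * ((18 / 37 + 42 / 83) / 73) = 24892 / 224183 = 0.11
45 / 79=0.57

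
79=79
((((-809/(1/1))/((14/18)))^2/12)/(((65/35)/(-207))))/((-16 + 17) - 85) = 1219298103/10192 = 119632.86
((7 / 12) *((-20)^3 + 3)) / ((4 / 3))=-55979 / 16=-3498.69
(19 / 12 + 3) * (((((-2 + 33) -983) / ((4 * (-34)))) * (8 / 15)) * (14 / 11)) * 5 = 108.89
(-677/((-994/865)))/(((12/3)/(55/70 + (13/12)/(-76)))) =2884104625/25382784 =113.62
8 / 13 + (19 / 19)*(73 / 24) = 1141 / 312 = 3.66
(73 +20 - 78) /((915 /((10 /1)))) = 10 /61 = 0.16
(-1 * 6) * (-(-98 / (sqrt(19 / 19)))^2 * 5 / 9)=96040 / 3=32013.33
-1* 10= -10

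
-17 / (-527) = 1 / 31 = 0.03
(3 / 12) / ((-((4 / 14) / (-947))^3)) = 291302396189 / 32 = 9103199880.91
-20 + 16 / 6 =-52 / 3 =-17.33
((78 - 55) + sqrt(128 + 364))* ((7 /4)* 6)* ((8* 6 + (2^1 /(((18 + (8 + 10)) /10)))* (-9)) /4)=903* sqrt(123) /4 + 20769 /8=5099.81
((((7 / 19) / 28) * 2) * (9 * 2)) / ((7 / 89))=801 / 133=6.02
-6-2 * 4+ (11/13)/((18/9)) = -353/26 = -13.58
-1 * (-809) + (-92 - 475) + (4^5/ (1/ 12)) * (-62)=-761614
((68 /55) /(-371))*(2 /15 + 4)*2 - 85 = -26024807 /306075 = -85.03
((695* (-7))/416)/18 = -4865/7488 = -0.65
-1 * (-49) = 49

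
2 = 2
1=1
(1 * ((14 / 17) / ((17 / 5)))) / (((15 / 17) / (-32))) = -448 / 51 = -8.78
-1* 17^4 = -83521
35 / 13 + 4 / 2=61 / 13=4.69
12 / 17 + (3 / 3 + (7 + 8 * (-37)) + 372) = 1440 / 17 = 84.71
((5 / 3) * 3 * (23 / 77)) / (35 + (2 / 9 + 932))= 207 / 134057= 0.00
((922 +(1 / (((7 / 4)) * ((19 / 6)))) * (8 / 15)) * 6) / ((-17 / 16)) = -58866624 / 11305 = -5207.13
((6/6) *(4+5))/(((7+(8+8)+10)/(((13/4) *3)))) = 117/44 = 2.66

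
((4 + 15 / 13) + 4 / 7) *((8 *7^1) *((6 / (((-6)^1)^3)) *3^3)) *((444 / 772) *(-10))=3469860 / 2509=1382.97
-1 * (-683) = 683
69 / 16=4.31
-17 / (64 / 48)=-51 / 4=-12.75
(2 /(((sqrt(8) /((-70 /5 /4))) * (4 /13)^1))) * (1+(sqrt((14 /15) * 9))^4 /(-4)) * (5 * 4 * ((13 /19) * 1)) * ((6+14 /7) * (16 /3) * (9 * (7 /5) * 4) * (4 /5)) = 5291360256 * sqrt(2) /2375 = 3150784.61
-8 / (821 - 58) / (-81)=8 / 61803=0.00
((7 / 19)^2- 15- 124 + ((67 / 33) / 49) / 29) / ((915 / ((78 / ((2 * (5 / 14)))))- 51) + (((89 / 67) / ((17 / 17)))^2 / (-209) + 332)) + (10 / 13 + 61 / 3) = 3005460933290799 / 145735673158985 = 20.62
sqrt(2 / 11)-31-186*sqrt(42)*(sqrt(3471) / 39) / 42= -31*sqrt(16198) / 91-31 + sqrt(22) / 11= -73.93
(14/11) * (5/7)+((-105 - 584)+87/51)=-128354/187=-686.39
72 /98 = 36 /49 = 0.73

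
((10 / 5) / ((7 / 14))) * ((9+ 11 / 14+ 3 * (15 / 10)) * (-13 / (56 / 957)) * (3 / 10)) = -3808.47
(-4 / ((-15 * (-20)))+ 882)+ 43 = 69374 / 75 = 924.99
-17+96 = 79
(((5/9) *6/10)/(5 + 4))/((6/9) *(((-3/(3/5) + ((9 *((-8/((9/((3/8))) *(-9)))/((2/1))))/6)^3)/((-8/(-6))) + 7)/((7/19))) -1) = 24192/3188179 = 0.01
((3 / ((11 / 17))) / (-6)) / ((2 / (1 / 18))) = -17 / 792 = -0.02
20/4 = 5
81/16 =5.06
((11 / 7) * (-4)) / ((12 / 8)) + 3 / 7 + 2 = -37 / 21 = -1.76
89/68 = 1.31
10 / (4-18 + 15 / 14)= -140 / 181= -0.77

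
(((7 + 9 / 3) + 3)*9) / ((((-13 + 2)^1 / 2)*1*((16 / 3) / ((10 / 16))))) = -1755 / 704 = -2.49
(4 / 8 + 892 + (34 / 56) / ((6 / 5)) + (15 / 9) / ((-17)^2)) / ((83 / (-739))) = -32041196195 / 4029816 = -7951.03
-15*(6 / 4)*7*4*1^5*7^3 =-216090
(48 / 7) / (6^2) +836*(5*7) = 614464 / 21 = 29260.19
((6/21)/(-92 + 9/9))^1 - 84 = -84.00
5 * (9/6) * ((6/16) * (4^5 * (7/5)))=4032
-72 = -72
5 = 5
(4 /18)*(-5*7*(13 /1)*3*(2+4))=-1820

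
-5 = -5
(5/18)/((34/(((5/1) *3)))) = 25/204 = 0.12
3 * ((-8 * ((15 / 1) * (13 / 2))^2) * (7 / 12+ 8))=-3916575 / 2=-1958287.50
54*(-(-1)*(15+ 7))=1188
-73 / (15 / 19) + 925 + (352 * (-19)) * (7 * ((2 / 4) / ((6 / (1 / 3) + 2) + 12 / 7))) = -3682 / 15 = -245.47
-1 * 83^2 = -6889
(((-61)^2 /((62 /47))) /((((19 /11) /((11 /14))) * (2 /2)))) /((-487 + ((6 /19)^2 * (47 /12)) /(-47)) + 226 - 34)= -402065213 /92440264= -4.35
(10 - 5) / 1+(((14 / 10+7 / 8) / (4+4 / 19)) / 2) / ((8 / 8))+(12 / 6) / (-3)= 88387 / 19200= 4.60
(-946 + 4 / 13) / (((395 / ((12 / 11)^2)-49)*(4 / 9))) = -3983256 / 529607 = -7.52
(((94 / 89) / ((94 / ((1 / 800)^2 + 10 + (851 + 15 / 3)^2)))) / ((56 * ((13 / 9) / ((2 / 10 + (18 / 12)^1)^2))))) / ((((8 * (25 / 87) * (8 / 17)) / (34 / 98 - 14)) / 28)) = -103946.22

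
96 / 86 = 1.12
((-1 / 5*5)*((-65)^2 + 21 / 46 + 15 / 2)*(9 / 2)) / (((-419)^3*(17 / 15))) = 6571665 / 28761983069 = 0.00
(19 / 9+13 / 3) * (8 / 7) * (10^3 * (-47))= -21808000 / 63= -346158.73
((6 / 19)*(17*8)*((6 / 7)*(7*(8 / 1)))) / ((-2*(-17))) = 1152 / 19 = 60.63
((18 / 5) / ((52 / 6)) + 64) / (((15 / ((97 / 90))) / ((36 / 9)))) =812278 / 43875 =18.51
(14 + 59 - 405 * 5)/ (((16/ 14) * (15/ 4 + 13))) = -6832/ 67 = -101.97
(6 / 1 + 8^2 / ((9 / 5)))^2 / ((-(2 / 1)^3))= -34969 / 162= -215.86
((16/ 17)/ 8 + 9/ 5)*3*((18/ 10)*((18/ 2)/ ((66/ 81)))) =1069443/ 9350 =114.38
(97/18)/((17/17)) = 97/18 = 5.39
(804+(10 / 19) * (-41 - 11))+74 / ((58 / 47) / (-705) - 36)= 8778055099 / 11332721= 774.58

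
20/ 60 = 1/ 3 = 0.33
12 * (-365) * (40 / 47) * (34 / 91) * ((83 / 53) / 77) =-494414400 / 17454437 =-28.33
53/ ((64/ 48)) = 159/ 4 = 39.75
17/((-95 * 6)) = -17/570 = -0.03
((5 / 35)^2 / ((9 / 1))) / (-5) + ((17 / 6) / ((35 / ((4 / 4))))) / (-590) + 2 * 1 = 5202263 / 2601900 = 2.00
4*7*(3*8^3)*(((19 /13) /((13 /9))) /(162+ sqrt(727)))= 62705664 /226967- 387072*sqrt(727) /226967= 230.29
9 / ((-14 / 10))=-45 / 7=-6.43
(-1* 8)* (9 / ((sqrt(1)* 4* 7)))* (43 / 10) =-387 / 35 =-11.06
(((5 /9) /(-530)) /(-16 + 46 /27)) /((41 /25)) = 75 /1677556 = 0.00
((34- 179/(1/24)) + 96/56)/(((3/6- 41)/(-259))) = -2206828/81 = -27244.79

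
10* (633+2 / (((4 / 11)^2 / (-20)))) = 3305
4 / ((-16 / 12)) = -3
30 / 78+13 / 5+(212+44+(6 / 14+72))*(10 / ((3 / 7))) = 1494932 / 195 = 7666.32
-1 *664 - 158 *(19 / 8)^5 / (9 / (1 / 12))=-1370541229 / 1769472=-774.55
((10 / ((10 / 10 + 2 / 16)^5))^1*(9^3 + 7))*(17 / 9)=4099932160 / 531441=7714.75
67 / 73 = 0.92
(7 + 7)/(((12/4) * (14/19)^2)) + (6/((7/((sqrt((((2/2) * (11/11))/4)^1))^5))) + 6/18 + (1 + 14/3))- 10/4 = 4073/336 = 12.12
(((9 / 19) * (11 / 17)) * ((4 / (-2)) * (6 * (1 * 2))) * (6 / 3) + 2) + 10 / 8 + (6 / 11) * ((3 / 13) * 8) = -1931639 / 184756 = -10.46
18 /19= 0.95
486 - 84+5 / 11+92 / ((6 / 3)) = 4933 / 11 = 448.45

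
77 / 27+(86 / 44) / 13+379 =2949821 / 7722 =382.00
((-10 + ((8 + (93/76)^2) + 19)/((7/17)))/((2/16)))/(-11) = -217627/5054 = -43.06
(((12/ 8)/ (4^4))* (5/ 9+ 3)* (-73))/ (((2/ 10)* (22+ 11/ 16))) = -365/ 1089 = -0.34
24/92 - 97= -2225/23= -96.74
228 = 228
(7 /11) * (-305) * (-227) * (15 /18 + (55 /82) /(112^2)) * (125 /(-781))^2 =2782040796484375 /2957793603072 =940.58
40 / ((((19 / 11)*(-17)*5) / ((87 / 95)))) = -0.25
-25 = -25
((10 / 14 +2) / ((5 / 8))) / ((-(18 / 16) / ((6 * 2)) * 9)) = -4864 / 945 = -5.15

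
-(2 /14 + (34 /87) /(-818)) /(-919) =35464 /228905439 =0.00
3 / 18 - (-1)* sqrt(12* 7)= 1 / 6 + 2* sqrt(21)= 9.33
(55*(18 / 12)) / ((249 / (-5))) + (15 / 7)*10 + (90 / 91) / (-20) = 148964 / 7553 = 19.72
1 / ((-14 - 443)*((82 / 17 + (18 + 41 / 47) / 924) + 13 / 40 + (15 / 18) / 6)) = -22148280 / 53724733087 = -0.00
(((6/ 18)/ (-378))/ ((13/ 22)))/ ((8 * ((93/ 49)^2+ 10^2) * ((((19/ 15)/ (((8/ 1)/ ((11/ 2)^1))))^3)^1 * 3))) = -21952000/ 24154240068387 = -0.00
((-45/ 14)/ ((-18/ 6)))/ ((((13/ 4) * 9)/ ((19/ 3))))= 190/ 819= 0.23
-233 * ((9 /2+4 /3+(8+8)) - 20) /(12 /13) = -462.76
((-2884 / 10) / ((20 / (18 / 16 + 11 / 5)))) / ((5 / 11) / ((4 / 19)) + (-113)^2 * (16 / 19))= -0.00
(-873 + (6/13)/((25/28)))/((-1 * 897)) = 94519/97175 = 0.97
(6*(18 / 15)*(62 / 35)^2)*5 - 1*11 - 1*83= 23234 / 1225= 18.97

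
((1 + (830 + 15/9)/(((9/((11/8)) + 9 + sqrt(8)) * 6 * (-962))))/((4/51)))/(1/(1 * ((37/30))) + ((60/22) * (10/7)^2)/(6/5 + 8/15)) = 11290873 * sqrt(2)/2887889616 + 10074774039/3208766240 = 3.15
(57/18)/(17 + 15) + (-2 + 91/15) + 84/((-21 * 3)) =2719/960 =2.83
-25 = -25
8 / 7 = 1.14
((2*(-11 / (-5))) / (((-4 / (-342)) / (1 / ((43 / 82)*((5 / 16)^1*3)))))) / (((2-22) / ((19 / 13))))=-3907464 / 69875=-55.92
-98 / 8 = -49 / 4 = -12.25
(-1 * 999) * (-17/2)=16983/2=8491.50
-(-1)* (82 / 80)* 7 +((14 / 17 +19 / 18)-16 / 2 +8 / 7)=2.20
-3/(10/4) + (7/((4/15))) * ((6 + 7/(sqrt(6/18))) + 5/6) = 7127/40 + 735 * sqrt(3)/4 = 496.44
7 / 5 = 1.40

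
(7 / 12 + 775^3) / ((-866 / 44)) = -61443937577 / 2598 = -23650476.36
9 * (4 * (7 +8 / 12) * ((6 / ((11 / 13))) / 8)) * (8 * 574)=12357072 / 11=1123370.18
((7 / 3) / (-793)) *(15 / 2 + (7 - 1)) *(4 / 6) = -21 / 793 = -0.03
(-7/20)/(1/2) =-7/10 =-0.70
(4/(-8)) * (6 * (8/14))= -12/7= -1.71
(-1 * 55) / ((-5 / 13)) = 143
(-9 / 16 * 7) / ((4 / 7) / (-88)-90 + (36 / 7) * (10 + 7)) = 4851 / 3176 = 1.53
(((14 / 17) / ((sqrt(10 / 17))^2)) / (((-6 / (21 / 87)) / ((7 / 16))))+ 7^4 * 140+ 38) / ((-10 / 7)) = -32757181919 / 139200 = -235324.58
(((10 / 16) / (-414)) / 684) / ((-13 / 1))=5 / 29450304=0.00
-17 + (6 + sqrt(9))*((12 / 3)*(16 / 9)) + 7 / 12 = 571 / 12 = 47.58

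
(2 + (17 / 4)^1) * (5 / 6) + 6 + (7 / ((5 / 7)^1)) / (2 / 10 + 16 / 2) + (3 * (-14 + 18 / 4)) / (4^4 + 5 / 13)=13438231 / 1093224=12.29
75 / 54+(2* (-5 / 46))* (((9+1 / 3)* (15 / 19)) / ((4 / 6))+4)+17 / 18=-1231 / 1311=-0.94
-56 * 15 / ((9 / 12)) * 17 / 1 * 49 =-932960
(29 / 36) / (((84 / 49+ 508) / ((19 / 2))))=3857 / 256896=0.02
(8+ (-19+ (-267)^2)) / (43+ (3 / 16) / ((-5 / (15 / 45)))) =5702240 / 3439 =1658.11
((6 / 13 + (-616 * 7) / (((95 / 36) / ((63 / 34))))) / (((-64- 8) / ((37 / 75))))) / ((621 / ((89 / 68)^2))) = 3104555575613 / 54258503832000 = 0.06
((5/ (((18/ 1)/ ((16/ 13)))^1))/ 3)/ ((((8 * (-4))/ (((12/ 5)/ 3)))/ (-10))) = 10/ 351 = 0.03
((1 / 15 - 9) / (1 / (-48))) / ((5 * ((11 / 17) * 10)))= 18224 / 1375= 13.25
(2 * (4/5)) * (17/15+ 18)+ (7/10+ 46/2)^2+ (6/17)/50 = 3020783/5100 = 592.31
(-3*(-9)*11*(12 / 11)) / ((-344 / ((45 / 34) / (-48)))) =0.03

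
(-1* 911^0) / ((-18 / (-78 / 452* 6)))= -13 / 226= -0.06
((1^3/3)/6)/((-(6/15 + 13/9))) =-5/166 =-0.03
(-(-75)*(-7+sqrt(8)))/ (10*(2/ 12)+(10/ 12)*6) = -315/ 4+45*sqrt(2)/ 2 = -46.93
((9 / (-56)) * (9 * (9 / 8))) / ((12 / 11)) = -2673 / 1792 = -1.49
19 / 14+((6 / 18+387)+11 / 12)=10909 / 28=389.61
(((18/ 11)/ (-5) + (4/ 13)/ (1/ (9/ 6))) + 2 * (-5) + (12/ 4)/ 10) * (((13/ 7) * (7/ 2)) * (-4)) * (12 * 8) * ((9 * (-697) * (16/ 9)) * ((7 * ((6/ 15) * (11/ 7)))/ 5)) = -29289255936/ 125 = -234314047.49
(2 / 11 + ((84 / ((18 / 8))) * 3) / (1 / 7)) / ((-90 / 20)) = -17252 / 99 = -174.26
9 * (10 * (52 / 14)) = 334.29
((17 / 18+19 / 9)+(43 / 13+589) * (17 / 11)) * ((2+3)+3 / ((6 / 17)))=644745 / 52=12398.94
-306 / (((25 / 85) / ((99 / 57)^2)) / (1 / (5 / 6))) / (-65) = 33989868 / 586625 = 57.94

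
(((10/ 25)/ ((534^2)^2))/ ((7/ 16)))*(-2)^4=32/ 177874253235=0.00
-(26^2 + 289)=-965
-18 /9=-2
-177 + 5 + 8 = -164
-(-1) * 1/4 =1/4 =0.25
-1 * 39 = -39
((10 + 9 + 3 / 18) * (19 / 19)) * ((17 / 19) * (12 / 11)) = 3910 / 209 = 18.71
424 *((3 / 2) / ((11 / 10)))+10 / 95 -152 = 89094 / 209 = 426.29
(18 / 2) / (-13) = -9 / 13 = -0.69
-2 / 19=-0.11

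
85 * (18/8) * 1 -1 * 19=689/4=172.25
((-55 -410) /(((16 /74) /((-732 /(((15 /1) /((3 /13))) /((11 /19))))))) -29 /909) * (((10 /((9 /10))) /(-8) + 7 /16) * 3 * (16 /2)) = -862604878027 /2694276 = -320162.03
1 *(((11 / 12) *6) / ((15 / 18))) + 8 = 73 / 5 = 14.60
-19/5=-3.80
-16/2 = -8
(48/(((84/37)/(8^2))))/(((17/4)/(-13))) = -492544/119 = -4139.03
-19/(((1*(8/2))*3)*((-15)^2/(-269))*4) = 5111/10800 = 0.47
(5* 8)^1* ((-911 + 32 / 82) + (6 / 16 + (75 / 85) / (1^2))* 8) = -25107360 / 697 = -36022.04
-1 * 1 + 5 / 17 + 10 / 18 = -0.15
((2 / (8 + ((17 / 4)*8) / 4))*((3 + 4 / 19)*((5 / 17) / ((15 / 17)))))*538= 131272 / 1881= 69.79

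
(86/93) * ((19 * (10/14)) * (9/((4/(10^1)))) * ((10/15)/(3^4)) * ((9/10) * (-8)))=-32680/1953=-16.73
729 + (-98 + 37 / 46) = 631.80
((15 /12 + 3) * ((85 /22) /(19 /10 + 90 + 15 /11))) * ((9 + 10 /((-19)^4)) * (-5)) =-42370976375 /5347852556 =-7.92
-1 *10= -10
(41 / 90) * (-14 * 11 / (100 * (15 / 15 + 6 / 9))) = -3157 / 7500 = -0.42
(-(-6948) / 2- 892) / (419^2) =0.01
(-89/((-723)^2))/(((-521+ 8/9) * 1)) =89/271877161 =0.00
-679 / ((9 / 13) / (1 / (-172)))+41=72295 / 1548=46.70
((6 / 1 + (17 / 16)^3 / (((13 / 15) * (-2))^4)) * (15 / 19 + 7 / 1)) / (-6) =-141578807879 / 17781850112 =-7.96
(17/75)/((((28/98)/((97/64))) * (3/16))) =11543/1800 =6.41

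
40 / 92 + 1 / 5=73 / 115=0.63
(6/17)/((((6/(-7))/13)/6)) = -546/17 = -32.12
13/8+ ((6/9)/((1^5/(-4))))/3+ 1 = 125/72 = 1.74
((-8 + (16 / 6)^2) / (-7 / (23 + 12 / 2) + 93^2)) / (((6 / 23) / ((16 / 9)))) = -21344 / 30473901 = -0.00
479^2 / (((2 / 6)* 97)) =688323 / 97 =7096.11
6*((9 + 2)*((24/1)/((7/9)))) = 14256/7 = 2036.57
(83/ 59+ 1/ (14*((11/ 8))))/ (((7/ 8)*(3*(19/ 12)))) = 212064/ 604219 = 0.35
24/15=1.60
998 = 998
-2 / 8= -1 / 4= -0.25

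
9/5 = 1.80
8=8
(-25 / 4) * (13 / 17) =-325 / 68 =-4.78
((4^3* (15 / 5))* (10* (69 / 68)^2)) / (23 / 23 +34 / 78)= 2785185 / 2023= 1376.76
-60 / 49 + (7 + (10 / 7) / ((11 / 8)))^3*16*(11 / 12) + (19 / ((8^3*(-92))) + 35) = 44885964058393 / 5864871936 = 7653.36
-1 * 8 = -8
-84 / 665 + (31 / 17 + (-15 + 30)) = 26966 / 1615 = 16.70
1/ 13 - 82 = -1065/ 13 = -81.92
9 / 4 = 2.25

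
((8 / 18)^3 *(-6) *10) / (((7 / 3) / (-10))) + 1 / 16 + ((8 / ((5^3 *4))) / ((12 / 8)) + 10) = 37022971 / 1134000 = 32.65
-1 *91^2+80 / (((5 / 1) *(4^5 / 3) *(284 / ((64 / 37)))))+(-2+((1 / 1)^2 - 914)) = -96631565 / 10508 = -9196.00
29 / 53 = 0.55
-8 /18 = -4 /9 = -0.44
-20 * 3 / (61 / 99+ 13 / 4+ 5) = -6.77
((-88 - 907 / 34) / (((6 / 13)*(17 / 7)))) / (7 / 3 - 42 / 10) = 253435 / 4624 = 54.81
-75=-75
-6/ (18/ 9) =-3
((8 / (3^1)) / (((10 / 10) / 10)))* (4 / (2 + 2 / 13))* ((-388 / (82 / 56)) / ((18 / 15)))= -4035200 / 369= -10935.50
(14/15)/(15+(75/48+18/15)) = 32/609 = 0.05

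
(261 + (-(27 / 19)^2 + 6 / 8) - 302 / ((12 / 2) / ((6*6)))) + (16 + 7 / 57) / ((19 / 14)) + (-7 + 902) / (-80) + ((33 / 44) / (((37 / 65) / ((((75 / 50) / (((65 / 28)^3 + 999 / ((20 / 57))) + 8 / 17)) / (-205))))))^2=-21755333010346598470286653336525 / 14021433694024937724580099248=-1551.58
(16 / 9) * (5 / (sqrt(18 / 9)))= 40 * sqrt(2) / 9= 6.29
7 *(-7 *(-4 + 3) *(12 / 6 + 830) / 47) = 40768 / 47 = 867.40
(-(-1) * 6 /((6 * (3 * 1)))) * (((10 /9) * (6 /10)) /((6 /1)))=1 /27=0.04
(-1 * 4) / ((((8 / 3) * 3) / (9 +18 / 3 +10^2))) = -115 / 2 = -57.50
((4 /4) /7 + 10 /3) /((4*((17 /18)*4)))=219 /952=0.23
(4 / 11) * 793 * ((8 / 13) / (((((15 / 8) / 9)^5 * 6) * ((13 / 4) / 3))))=31086084096 / 446875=69563.27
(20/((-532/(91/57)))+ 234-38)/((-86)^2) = 212203/8009868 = 0.03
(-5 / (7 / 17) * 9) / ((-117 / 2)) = 170 / 91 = 1.87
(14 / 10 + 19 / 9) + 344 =15638 / 45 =347.51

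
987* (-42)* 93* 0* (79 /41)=0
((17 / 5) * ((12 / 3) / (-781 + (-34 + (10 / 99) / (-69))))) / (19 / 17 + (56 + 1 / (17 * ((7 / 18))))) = -7896636 / 27100699375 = -0.00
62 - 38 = 24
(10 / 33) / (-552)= -5 / 9108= -0.00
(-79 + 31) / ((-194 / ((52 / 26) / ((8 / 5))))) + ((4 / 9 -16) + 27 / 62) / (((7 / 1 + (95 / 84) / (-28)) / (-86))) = 27635199478 / 147664749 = 187.15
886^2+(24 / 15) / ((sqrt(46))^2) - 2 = 90274314 / 115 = 784994.03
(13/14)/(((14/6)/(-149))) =-5811/98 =-59.30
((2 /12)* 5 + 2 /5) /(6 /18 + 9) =37 /280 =0.13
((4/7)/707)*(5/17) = 0.00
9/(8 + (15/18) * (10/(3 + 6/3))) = 27/29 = 0.93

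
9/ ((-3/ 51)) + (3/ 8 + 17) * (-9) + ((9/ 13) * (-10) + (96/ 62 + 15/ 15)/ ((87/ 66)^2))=-314.83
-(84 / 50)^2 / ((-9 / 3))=588 / 625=0.94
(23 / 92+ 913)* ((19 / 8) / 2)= 69407 / 64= 1084.48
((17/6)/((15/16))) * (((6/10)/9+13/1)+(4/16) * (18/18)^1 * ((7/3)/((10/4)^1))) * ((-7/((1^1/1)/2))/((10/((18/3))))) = -126616/375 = -337.64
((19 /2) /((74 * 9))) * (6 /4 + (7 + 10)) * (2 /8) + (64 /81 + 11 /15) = 20599 /12960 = 1.59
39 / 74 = 0.53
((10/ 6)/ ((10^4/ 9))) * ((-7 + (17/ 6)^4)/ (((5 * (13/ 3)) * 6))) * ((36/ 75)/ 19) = 0.00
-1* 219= -219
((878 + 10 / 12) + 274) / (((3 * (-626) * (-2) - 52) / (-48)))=-6917 / 463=-14.94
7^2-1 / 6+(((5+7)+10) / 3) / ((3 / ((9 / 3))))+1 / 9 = 1013 / 18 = 56.28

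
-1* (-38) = 38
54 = 54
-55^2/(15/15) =-3025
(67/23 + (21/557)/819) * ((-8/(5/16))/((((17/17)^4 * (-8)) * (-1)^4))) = 23287424/2498145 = 9.32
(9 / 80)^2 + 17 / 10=10961 / 6400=1.71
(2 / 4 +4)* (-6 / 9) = -3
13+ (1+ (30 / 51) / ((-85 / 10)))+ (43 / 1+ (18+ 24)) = 28591 / 289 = 98.93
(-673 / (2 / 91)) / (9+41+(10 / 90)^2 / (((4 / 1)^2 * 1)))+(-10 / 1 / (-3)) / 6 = -356845171 / 583209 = -611.86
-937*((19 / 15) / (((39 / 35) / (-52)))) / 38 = 13118 / 9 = 1457.56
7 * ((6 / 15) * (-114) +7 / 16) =-25291 / 80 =-316.14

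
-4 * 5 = -20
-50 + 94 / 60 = -1453 / 30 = -48.43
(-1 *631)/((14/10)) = -3155/7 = -450.71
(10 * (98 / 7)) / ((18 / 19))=1330 / 9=147.78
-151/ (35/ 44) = -6644/ 35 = -189.83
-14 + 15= 1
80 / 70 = 1.14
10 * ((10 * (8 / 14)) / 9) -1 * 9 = -167 / 63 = -2.65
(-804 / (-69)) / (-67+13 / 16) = -4288 / 24357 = -0.18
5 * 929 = 4645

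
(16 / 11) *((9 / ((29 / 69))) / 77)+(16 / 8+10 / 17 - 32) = -12112588 / 417571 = -29.01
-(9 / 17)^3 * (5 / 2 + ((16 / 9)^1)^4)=-163877 / 88434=-1.85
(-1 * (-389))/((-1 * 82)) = -389/82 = -4.74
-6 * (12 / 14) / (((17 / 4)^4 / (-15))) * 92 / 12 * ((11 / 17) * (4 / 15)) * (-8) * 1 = -24870912 / 9938999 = -2.50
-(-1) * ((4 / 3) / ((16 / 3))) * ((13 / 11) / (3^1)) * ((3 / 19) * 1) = 13 / 836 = 0.02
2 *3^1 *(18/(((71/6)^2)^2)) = 139968/25411681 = 0.01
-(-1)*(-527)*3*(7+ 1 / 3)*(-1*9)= 104346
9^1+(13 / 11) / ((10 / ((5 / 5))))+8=1883 / 110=17.12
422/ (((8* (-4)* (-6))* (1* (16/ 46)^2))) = 18.17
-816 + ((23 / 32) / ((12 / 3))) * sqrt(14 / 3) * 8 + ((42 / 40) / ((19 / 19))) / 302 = -4928619 / 6040 + 23 * sqrt(42) / 48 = -812.89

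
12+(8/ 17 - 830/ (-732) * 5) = 18.14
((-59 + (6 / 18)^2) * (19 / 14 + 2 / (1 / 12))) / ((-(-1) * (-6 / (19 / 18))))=1787425 / 6804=262.70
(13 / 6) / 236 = 13 / 1416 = 0.01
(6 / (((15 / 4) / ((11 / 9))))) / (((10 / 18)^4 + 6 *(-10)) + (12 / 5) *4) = -64152 / 1650247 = -0.04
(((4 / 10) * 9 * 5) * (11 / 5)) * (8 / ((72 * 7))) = 22 / 35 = 0.63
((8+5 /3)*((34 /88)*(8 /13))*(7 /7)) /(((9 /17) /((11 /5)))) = 16762 /1755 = 9.55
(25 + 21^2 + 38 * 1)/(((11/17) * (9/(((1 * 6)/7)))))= 816/11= 74.18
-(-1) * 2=2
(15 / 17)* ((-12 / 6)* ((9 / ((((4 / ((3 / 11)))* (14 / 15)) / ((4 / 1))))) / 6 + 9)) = -2565 / 154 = -16.66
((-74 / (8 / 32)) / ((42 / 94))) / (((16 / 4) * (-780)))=0.21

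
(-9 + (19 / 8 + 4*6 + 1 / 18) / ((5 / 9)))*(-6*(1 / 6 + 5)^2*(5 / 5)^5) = -1482823 / 240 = -6178.43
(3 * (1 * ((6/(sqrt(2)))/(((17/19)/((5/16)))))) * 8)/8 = 855 * sqrt(2)/272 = 4.45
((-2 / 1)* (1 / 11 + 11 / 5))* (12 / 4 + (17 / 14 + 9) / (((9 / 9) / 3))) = -8478 / 55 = -154.15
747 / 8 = 93.38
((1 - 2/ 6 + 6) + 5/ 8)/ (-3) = -175/ 72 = -2.43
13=13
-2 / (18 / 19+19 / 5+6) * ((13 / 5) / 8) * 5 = -1235 / 4084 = -0.30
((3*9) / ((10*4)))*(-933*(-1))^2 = 23503203 / 40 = 587580.08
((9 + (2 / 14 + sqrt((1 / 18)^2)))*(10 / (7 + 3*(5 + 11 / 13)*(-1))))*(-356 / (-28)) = -6704815 / 60417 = -110.98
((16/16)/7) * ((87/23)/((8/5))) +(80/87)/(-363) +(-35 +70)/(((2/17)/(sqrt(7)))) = 13634695/40676328 +595 * sqrt(7)/2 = 787.45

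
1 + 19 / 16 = 35 / 16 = 2.19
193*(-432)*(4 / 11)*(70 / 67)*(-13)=303488640 / 737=411789.20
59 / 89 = 0.66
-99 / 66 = -3 / 2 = -1.50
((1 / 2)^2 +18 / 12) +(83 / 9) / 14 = 607 / 252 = 2.41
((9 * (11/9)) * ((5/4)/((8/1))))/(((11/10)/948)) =5925/4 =1481.25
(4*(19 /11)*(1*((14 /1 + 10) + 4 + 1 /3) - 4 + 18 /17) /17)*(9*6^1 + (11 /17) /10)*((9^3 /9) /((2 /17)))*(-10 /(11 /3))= -36635417910 /34969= -1047654.15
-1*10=-10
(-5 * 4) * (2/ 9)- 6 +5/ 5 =-85/ 9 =-9.44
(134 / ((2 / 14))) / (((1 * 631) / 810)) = 759780 / 631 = 1204.09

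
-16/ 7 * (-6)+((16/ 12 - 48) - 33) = -1385/ 21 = -65.95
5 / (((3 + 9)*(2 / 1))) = 5 / 24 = 0.21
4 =4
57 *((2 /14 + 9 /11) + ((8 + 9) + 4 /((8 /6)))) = 91998 /77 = 1194.78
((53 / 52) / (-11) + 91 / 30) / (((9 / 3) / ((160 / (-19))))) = -201848 / 24453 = -8.25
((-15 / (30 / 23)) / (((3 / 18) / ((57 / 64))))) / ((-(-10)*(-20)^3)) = 3933 / 5120000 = 0.00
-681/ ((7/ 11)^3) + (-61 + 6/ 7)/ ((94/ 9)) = -85388295/ 32242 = -2648.36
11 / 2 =5.50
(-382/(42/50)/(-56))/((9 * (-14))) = -4775/74088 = -0.06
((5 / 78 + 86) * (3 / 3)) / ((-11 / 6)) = -6713 / 143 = -46.94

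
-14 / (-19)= 14 / 19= 0.74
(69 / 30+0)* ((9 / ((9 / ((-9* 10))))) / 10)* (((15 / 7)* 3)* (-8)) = 7452 / 7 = 1064.57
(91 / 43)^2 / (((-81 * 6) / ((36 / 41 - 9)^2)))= -11336689 / 18649014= -0.61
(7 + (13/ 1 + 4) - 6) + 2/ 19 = 344/ 19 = 18.11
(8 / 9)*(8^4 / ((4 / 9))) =8192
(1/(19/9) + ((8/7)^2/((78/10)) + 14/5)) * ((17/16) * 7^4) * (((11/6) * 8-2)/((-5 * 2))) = -520392593/46800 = -11119.50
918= 918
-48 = -48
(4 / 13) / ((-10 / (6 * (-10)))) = 1.85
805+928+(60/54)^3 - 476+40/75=4588709/3645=1258.91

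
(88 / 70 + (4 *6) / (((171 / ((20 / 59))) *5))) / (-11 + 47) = 37273 / 1059345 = 0.04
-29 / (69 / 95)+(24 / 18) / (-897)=-107449 / 2691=-39.93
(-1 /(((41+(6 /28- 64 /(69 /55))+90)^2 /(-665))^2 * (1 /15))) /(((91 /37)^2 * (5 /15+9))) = -17290742644733071500 /6088190019574934943529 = -0.00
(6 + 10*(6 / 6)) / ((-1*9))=-16 / 9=-1.78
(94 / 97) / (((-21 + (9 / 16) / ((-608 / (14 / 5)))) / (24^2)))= -438927360 / 16515317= -26.58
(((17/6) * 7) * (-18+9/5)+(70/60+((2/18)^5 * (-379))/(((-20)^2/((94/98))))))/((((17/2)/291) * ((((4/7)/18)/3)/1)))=-35939437071701/34700400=-1035706.71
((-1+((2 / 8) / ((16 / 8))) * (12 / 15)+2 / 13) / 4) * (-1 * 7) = 679 / 520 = 1.31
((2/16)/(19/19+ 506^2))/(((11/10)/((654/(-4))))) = -0.00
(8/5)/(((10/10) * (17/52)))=416/85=4.89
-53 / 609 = -0.09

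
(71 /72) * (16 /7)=142 /63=2.25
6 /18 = 1 /3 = 0.33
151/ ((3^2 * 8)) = 151/ 72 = 2.10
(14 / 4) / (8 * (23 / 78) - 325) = -0.01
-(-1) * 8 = 8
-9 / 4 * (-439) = 3951 / 4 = 987.75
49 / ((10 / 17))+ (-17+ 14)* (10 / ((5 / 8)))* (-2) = 1793 / 10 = 179.30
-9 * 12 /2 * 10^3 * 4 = -216000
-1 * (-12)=12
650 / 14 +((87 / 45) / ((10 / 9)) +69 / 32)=281819 / 5600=50.32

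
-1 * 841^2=-707281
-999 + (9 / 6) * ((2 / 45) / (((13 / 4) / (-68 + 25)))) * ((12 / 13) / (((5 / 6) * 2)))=-4222839 / 4225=-999.49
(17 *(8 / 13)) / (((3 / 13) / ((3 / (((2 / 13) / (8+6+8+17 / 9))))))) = 190060 / 9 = 21117.78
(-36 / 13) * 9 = -324 / 13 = -24.92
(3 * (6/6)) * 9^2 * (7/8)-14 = 198.62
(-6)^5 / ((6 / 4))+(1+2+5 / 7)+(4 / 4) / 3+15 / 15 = -108758 / 21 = -5178.95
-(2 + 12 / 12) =-3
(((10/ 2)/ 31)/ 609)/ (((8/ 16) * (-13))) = -10/ 245427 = -0.00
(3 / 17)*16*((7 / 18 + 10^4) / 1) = 1440056 / 51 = 28236.39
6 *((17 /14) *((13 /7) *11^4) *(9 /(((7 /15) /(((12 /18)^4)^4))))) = 1060261396480 /182284263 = 5816.53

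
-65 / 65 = -1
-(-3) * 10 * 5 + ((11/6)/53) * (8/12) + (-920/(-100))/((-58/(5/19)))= 39419140/262827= 149.98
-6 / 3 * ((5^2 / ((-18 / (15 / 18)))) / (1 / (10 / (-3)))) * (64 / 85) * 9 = -8000 / 153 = -52.29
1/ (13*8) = 0.01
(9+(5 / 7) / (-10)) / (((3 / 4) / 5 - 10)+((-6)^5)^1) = -1250 / 1090019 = -0.00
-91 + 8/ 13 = -1175/ 13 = -90.38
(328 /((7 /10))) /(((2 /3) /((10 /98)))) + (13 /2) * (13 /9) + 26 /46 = 11597903 /142002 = 81.67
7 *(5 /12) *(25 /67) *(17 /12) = 14875 /9648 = 1.54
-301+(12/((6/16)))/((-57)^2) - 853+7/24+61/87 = -869092495/753768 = -1153.00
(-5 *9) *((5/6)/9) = -25/6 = -4.17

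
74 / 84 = 37 / 42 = 0.88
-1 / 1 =-1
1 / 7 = 0.14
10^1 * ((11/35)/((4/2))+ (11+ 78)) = 6241/7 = 891.57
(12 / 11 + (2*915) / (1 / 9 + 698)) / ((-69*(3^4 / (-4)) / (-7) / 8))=-0.15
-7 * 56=-392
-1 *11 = -11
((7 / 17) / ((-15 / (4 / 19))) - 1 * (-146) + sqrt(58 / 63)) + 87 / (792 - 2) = sqrt(406) / 21 + 111844339 / 765510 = 147.06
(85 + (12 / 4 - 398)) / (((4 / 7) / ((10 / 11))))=-5425 / 11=-493.18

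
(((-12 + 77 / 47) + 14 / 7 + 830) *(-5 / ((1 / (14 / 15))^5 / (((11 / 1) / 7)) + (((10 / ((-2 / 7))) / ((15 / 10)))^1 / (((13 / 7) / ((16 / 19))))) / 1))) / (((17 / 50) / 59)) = 71343363376084800 / 968914509839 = 73632.26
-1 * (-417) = 417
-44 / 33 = -1.33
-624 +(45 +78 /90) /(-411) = -3847648 /6165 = -624.11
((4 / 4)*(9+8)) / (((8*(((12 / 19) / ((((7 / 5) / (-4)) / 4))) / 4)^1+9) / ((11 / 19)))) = -1309 / 723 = -1.81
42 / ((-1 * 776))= -21 / 388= -0.05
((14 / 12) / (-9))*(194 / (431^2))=-679 / 5015547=-0.00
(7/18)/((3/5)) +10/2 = 305/54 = 5.65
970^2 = 940900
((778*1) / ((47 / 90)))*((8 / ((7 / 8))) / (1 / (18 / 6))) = 13443840 / 329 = 40862.74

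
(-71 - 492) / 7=-563 / 7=-80.43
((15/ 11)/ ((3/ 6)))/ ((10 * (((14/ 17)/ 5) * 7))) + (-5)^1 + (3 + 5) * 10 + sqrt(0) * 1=75.24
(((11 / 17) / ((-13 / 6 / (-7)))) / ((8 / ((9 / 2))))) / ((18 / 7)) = 1617 / 3536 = 0.46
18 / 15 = 6 / 5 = 1.20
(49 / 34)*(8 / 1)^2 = 92.24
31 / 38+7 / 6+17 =18.98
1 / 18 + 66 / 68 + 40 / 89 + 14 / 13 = 451847 / 177021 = 2.55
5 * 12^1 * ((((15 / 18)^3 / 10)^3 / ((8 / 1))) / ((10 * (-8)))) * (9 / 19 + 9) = -78125 / 453869568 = -0.00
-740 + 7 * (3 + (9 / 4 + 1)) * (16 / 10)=-670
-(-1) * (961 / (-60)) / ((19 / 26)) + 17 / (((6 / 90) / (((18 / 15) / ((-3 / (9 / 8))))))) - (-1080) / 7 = 140593 / 7980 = 17.62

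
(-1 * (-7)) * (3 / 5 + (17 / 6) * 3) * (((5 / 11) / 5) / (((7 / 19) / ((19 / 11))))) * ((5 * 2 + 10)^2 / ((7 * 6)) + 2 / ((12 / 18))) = 1234259 / 3630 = 340.02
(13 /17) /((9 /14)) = 182 /153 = 1.19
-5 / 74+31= 2289 / 74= 30.93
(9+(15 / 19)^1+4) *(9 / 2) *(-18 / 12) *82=-145017 / 19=-7632.47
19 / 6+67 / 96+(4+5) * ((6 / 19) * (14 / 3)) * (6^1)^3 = 5232521 / 1824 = 2868.71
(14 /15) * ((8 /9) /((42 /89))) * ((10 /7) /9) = 1424 /5103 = 0.28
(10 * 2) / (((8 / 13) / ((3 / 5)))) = 39 / 2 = 19.50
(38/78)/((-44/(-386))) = 3667/858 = 4.27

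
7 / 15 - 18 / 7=-221 / 105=-2.10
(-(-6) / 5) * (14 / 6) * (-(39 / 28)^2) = -1521 / 280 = -5.43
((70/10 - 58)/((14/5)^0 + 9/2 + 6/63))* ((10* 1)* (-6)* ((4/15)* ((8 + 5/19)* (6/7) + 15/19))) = 5126112/4465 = 1148.07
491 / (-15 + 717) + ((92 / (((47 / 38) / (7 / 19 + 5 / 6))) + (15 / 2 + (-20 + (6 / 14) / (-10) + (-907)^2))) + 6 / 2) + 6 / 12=475040215282 / 577395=822730.05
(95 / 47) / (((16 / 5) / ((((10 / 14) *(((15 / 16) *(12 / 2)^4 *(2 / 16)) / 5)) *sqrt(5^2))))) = 2885625 / 42112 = 68.52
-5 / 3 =-1.67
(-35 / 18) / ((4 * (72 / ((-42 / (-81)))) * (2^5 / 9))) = -245 / 248832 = -0.00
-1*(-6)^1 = 6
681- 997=-316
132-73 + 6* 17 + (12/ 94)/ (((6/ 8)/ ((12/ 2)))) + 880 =48975/ 47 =1042.02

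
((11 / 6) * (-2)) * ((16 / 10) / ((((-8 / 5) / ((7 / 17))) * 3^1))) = 0.50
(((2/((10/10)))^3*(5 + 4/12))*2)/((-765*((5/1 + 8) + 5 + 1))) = -256/43605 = -0.01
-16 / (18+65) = -16 / 83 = -0.19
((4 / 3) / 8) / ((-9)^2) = 1 / 486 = 0.00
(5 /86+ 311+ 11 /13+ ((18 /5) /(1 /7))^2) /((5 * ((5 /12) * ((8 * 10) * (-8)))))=-79401279 /111800000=-0.71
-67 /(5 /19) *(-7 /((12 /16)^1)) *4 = 142576 /15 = 9505.07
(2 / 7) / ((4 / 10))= 5 / 7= 0.71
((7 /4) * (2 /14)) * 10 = 5 /2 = 2.50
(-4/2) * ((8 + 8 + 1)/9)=-34/9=-3.78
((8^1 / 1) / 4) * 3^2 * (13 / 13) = 18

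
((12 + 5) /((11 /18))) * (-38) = -11628 /11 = -1057.09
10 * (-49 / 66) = -245 / 33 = -7.42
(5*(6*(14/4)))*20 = 2100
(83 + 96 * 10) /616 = 149 /88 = 1.69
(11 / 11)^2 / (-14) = -1 / 14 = -0.07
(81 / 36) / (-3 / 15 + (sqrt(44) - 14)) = -3195 / 15764 - 225*sqrt(11) / 7882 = -0.30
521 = 521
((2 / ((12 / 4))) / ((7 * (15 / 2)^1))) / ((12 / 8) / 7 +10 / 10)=8 / 765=0.01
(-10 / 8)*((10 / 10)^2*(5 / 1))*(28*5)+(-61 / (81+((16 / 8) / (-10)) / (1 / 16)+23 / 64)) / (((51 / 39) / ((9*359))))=-132437465 / 47243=-2803.32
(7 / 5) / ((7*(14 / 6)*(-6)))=-1 / 70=-0.01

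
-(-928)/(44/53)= 12296/11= 1117.82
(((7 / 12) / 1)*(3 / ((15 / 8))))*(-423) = -394.80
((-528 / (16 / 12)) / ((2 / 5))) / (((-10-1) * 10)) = 9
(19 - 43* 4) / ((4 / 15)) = -2295 / 4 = -573.75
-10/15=-0.67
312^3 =30371328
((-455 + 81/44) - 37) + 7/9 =-193795/396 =-489.38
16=16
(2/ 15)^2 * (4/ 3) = 16/ 675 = 0.02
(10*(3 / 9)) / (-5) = -2 / 3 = -0.67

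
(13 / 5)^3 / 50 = 2197 / 6250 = 0.35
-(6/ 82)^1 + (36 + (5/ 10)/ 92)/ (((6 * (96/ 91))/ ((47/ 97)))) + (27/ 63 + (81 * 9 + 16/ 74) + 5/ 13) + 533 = 1796280125919787/ 1419185005056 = 1265.71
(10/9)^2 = 100/81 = 1.23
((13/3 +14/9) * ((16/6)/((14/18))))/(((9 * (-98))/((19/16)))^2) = 19133/522764928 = 0.00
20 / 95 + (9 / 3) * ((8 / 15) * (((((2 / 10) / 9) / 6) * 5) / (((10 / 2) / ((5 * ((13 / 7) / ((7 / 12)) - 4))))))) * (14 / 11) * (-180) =25244 / 4389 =5.75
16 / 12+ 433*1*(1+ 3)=5200 / 3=1733.33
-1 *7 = -7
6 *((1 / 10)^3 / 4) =3 / 2000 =0.00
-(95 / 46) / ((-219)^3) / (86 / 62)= 2945 / 20775841902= 0.00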